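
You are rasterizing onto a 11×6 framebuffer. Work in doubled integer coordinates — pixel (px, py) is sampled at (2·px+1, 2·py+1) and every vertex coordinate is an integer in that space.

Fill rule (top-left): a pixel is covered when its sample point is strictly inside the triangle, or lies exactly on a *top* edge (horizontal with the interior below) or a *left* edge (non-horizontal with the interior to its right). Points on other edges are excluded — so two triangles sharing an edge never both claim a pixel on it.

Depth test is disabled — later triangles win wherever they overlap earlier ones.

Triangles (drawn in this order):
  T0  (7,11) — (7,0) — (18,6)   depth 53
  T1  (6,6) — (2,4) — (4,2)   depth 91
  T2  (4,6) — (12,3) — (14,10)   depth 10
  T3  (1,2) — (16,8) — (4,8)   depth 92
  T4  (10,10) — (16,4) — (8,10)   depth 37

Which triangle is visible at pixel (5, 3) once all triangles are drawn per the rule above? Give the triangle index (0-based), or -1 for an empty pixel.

T0:
  2·area = 121
  edge (7, 11)→(7, 0): d=(0,-11) top-left  bias=+0
  edge (7, 0)→(18, 6): d=(11,6) right/bottom  bias=-1
  edge (18, 6)→(7, 11): d=(-11,5) right/bottom  bias=-1
    (3,0)@(7, 1): e=[0,11,110] → █  [on edge]
    (4,0)@(9, 1): e=[22,-1,100] → ·
    (3,1)@(7, 3): e=[0,33,88] → █  [on edge]
    (4,1)@(9, 3): e=[22,21,78] → █
    (5,1)@(11, 3): e=[44,9,68] → █
    (6,1)@(13, 3): e=[66,-3,58] → ·
    (3,2)@(7, 5): e=[0,55,66] → █  [on edge]
    (6,2)@(13, 5): e=[66,19,36] → █
    (7,2)@(15, 5): e=[88,7,26] → █
    (8,2)@(17, 5): e=[110,-5,16] → ·
    (3,3)@(7, 7): e=[0,77,44] → █  [on edge]
    (8,3)@(17, 7): e=[110,17,-6] → ·
    (3,4)@(7, 9): e=[0,99,22] → █  [on edge]
    (3,5)@(7, 11): e=[0,121,0] → ·  [on edge]
  covered (17 px):
    · · · █ · · · · · · ·
    · · · █ █ █ · · · · ·
    · · · █ █ █ █ █ · · ·
    · · · █ █ █ █ █ · · ·
    · · · █ █ █ · · · · ·
    · · · · · · · · · · ·
T1:
  2·area = 12
  edge (6, 6)→(2, 4): d=(-4,-2) top-left  bias=+0
  edge (2, 4)→(4, 2): d=(2,-2) top-left  bias=+0
  edge (4, 2)→(6, 6): d=(2,4) right/bottom  bias=-1
    (2,0)@(5, 1): e=[18,0,-6] → ·  [on edge]
    (1,1)@(3, 3): e=[6,0,6] → █  [on edge]
    (2,1)@(5, 3): e=[10,4,-2] → ·
    (0,2)@(1, 5): e=[-6,0,18] → ·  [on edge]
    (1,2)@(3, 5): e=[-2,4,10] → ·
    (2,2)@(5, 5): e=[2,8,2] → █
    (3,2)@(7, 5): e=[6,12,-6] → ·
    (2,3)@(5, 7): e=[-6,12,6] → ·
  covered (2 px):
    · · · · · · · · · · ·
    · █ · · · · · · · · ·
    · · █ · · · · · · · ·
    · · · · · · · · · · ·
    · · · · · · · · · · ·
    · · · · · · · · · · ·
T2:
  2·area = 62
  edge (4, 6)→(12, 3): d=(8,-3) top-left  bias=+0
  edge (12, 3)→(14, 10): d=(2,7) right/bottom  bias=-1
  edge (14, 10)→(4, 6): d=(-10,-4) top-left  bias=+0
    (3,2)@(7, 5): e=[1,39,22] → █
    (4,2)@(9, 5): e=[7,25,30] → █
    (5,2)@(11, 5): e=[13,11,38] → █
    (6,2)@(13, 5): e=[19,-3,46] → ·
    (3,3)@(7, 7): e=[17,43,2] → █
    (6,3)@(13, 7): e=[35,1,26] → █
    (7,3)@(15, 7): e=[41,-13,34] → ·
    (3,4)@(7, 9): e=[33,47,-18] → ·
    (4,4)@(9, 9): e=[39,33,-10] → ·
    (5,4)@(11, 9): e=[45,19,-2] → ·
    (6,4)@(13, 9): e=[51,5,6] → █
    (7,4)@(15, 9): e=[57,-9,14] → ·
  covered (8 px):
    · · · · · · · · · · ·
    · · · · · · · · · · ·
    · · · █ █ █ · · · · ·
    · · · █ █ █ █ · · · ·
    · · · · · · █ · · · ·
    · · · · · · · · · · ·
T3:
  2·area = 72
  edge (1, 2)→(16, 8): d=(15,6) right/bottom  bias=-1
  edge (16, 8)→(4, 8): d=(-12,0) right/bottom  bias=-1
  edge (4, 8)→(1, 2): d=(-3,-6) top-left  bias=+0
    (1,1)@(3, 3): e=[3,60,9] → █
    (2,1)@(5, 3): e=[-9,60,21] → ·
    (1,2)@(3, 5): e=[33,36,3] → █
    (2,2)@(5, 5): e=[21,36,15] → █
    (3,2)@(7, 5): e=[9,36,27] → █
    (4,2)@(9, 5): e=[-3,36,39] → ·
    (1,3)@(3, 7): e=[63,12,-3] → ·
    (2,3)@(5, 7): e=[51,12,9] → █
    (4,3)@(9, 7): e=[27,12,33] → █
    (5,3)@(11, 7): e=[15,12,45] → █
    (6,3)@(13, 7): e=[3,12,57] → █
    (7,3)@(15, 7): e=[-9,12,69] → ·
  covered (9 px):
    · · · · · · · · · · ·
    · █ · · · · · · · · ·
    · █ █ █ · · · · · · ·
    · · █ █ █ █ █ · · · ·
    · · · · · · · · · · ·
    · · · · · · · · · · ·
T4:
  2·area = 12  (B↔C swapped to make it positive)
  edge (10, 10)→(8, 10): d=(-2,0) right/bottom  bias=-1
  edge (8, 10)→(16, 4): d=(8,-6) top-left  bias=+0
  edge (16, 4)→(10, 10): d=(-6,6) right/bottom  bias=-1
    (9,0)@(19, 1): e=[18,-6,0] → ·  [on edge]
    (8,1)@(17, 3): e=[14,-2,0] → ·  [on edge]
    (7,2)@(15, 5): e=[10,2,0] → ·  [on edge]
    (6,3)@(13, 7): e=[6,6,0] → ·  [on edge]
    (5,4)@(11, 9): e=[2,10,0] → ·  [on edge]
    (4,5)@(9, 11): e=[-2,14,0] → ·  [on edge]
  covered (0 px):
    · · · · · · · · · · ·
    · · · · · · · · · · ·
    · · · · · · · · · · ·
    · · · · · · · · · · ·
    · · · · · · · · · · ·
    · · · · · · · · · · ·

Z-buffer (winner per pixel, '.' = empty):
  . . . 0 . . . . . . .
  . 3 . 0 0 0 . . . . .
  . 3 3 3 2 2 0 0 . . .
  . . 3 3 3 3 3 0 . . .
  . . . 0 0 0 2 . . . .
  . . . . . . . . . . .

Final: 3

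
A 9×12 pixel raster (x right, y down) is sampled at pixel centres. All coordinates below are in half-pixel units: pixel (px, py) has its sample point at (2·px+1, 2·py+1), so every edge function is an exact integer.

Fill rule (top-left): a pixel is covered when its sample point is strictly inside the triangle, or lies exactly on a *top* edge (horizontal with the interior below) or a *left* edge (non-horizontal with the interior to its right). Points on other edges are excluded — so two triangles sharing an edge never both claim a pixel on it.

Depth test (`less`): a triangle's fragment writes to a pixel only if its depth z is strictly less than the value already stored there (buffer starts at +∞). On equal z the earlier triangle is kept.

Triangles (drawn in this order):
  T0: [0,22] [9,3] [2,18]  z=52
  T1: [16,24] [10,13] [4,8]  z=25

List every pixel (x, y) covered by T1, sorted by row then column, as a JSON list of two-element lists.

T0:
  2·area = 2
  edge (0, 22)→(9, 3): d=(9,-19) top-left  bias=+0
  edge (9, 3)→(2, 18): d=(-7,15) right/bottom  bias=-1
  edge (2, 18)→(0, 22): d=(-2,4) right/bottom  bias=-1
    (4,1)@(9, 3): e=[0,0,2] → .  [on edge]
  covered (0 px):
    . . . . . . . . .
    . . . . . . . . .
    . . . . . . . . .
    . . . . . . . . .
    . . . . . . . . .
    . . . . . . . . .
    . . . . . . . . .
    . . . . . . . . .
    . . . . . . . . .
    . . . . . . . . .
    . . . . . . . . .
    . . . . . . . . .
T1:
  2·area = 36  (B↔C swapped to make it positive)
  edge (16, 24)→(4, 8): d=(-12,-16) top-left  bias=+0
  edge (4, 8)→(10, 13): d=(6,5) right/bottom  bias=-1
  edge (10, 13)→(16, 24): d=(6,11) right/bottom  bias=-1
    (2,4)@(5, 9): e=[4,1,31] → X
    (3,4)@(7, 9): e=[36,-9,9] → .
    (2,5)@(5, 11): e=[-20,13,43] → .
    (3,5)@(7, 11): e=[12,3,21] → X
    (4,5)@(9, 11): e=[44,-7,-1] → .
    (3,6)@(7, 13): e=[-12,15,33] → .
    (4,6)@(9, 13): e=[20,5,11] → X
    (5,6)@(11, 13): e=[52,-5,-11] → .
    (4,7)@(9, 15): e=[-4,17,23] → .
    (5,7)@(11, 15): e=[28,7,1] → X
    (6,7)@(13, 15): e=[60,-3,-21] → .
    (5,8)@(11, 17): e=[4,19,13] → X
  covered (6 px):
    . . . . . . . . .
    . . . . . . . . .
    . . . . . . . . .
    . . . . . . . . .
    . . X . . . . . .
    . . . X . . . . .
    . . . . X . . . .
    . . . . . X . . .
    . . . . . X . . .
    . . . . . . X . .
    . . . . . . . . .
    . . . . . . . . .

Result: [[2,4],[3,5],[4,6],[5,7],[5,8],[6,9]]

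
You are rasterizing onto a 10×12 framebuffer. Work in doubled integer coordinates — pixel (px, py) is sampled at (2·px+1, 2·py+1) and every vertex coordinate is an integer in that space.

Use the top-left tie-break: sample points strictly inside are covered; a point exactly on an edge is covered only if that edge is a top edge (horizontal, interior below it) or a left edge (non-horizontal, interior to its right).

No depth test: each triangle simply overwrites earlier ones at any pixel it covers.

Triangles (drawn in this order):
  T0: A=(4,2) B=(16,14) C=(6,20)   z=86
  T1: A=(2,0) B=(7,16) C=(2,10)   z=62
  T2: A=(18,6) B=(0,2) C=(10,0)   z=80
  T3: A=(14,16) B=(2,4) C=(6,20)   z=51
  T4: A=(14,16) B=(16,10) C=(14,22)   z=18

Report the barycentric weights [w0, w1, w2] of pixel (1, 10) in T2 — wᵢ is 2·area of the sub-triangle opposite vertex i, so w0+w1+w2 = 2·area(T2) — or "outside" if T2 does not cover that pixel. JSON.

T0:
  2·area = 192
  edge (4, 2)→(16, 14): d=(12,12) right/bottom  bias=-1
  edge (16, 14)→(6, 20): d=(-10,6) right/bottom  bias=-1
  edge (6, 20)→(4, 2): d=(-2,-18) top-left  bias=+0
    (1,0)@(3, 1): e=[0,208,-16] → ·  [on edge]
    (2,1)@(5, 3): e=[0,176,16] → ·  [on edge]
    (2,2)@(5, 5): e=[24,156,12] → #
    (3,2)@(7, 5): e=[0,144,48] → ·  [on edge]
    (2,3)@(5, 7): e=[48,136,8] → #
    (3,3)@(7, 7): e=[24,124,44] → #
    (4,3)@(9, 7): e=[0,112,80] → ·  [on edge]
    (2,4)@(5, 9): e=[72,116,4] → #
    (4,4)@(9, 9): e=[24,92,76] → #
    (5,4)@(11, 9): e=[0,80,112] → ·  [on edge]
    (2,5)@(5, 11): e=[96,96,0] → #  [on edge]
    (5,5)@(11, 11): e=[24,60,108] → #
    (6,5)@(13, 11): e=[0,48,144] → ·  [on edge]
    (7,6)@(15, 13): e=[0,16,176] → ·  [on edge]
    (8,7)@(17, 15): e=[0,-16,208] → ·  [on edge]
    (5,8)@(11, 17): e=[96,0,96] → ·  [on edge]
    (9,8)@(19, 17): e=[0,-48,240] → ·  [on edge]
    (0,11)@(1, 23): e=[288,0,-96] → ·  [on edge]
  covered (21 px):
    · · · · · · · · · ·
    · · · · · · · · · ·
    · · # · · · · · · ·
    · · # # · · · · · ·
    · · # # # · · · · ·
    · · # # # # · · · ·
    · · · # # # # · · ·
    · · · # # # # · · ·
    · · · # # · · · · ·
    · · · # · · · · · ·
    · · · · · · · · · ·
    · · · · · · · · · ·
T1:
  2·area = 50
  edge (2, 0)→(7, 16): d=(5,16) right/bottom  bias=-1
  edge (7, 16)→(2, 10): d=(-5,-6) top-left  bias=+0
  edge (2, 10)→(2, 0): d=(0,-10) top-left  bias=+0
    (1,2)@(3, 5): e=[9,31,10] → #
    (2,2)@(5, 5): e=[-23,43,30] → ·
    (1,3)@(3, 7): e=[19,21,10] → #
    (2,3)@(5, 7): e=[-13,33,30] → ·
    (1,4)@(3, 9): e=[29,11,10] → #
    (2,4)@(5, 9): e=[-3,23,30] → ·
    (1,5)@(3, 11): e=[39,1,10] → #
    (2,5)@(5, 11): e=[7,13,30] → #
    (3,5)@(7, 11): e=[-25,25,50] → ·
    (1,6)@(3, 13): e=[49,-9,10] → ·
    (2,6)@(5, 13): e=[17,3,30] → #
    (3,6)@(7, 13): e=[-15,15,50] → ·
  covered (6 px):
    · · · · · · · · · ·
    · · · · · · · · · ·
    · # · · · · · · · ·
    · # · · · · · · · ·
    · # · · · · · · · ·
    · # # · · · · · · ·
    · · # · · · · · · ·
    · · · · · · · · · ·
    · · · · · · · · · ·
    · · · · · · · · · ·
    · · · · · · · · · ·
    · · · · · · · · · ·
T2:
  2·area = 76
  edge (18, 6)→(0, 2): d=(-18,-4) top-left  bias=+0
  edge (0, 2)→(10, 0): d=(10,-2) top-left  bias=+0
  edge (10, 0)→(18, 6): d=(8,6) right/bottom  bias=-1
    (2,0)@(5, 1): e=[38,0,38] → #  [on edge]
    (3,0)@(7, 1): e=[46,4,26] → #
    (4,0)@(9, 1): e=[54,8,14] → #
    (5,0)@(11, 1): e=[62,12,2] → #
    (6,0)@(13, 1): e=[70,16,-10] → ·
    (2,1)@(5, 3): e=[2,20,54] → #
    (6,1)@(13, 3): e=[34,36,6] → #
    (7,1)@(15, 3): e=[42,40,-6] → ·
    (2,2)@(5, 5): e=[-34,40,70] → ·
    (3,2)@(7, 5): e=[-26,44,58] → ·
    (4,2)@(9, 5): e=[-18,48,46] → ·
    (5,2)@(11, 5): e=[-10,52,34] → ·
  covered (10 px):
    · · # # # # · · · ·
    · · # # # # # · · ·
    · · · · · · · # · ·
    · · · · · · · · · ·
    · · · · · · · · · ·
    · · · · · · · · · ·
    · · · · · · · · · ·
    · · · · · · · · · ·
    · · · · · · · · · ·
    · · · · · · · · · ·
    · · · · · · · · · ·
    · · · · · · · · · ·
T3:
  2·area = 144  (B↔C swapped to make it positive)
  edge (14, 16)→(6, 20): d=(-8,4) right/bottom  bias=-1
  edge (6, 20)→(2, 4): d=(-4,-16) top-left  bias=+0
  edge (2, 4)→(14, 16): d=(12,12) right/bottom  bias=-1
    (0,1)@(1, 3): e=[156,-12,0] → ·  [on edge]
    (1,2)@(3, 5): e=[132,12,0] → ·  [on edge]
    (1,3)@(3, 7): e=[116,4,24] → #
    (2,3)@(5, 7): e=[108,36,0] → ·  [on edge]
    (1,4)@(3, 9): e=[100,-4,48] → ·
    (2,4)@(5, 9): e=[92,28,24] → #
    (3,4)@(7, 9): e=[84,60,0] → ·  [on edge]
    (2,5)@(5, 11): e=[76,20,48] → #
    (3,5)@(7, 11): e=[68,52,24] → #
    (4,5)@(9, 11): e=[60,84,0] → ·  [on edge]
    (2,6)@(5, 13): e=[60,12,72] → #
    (4,6)@(9, 13): e=[44,76,24] → #
    (5,6)@(11, 13): e=[36,108,0] → ·  [on edge]
    (6,7)@(13, 15): e=[12,132,0] → ·  [on edge]
    (7,8)@(15, 17): e=[-12,156,0] → ·  [on edge]
    (8,9)@(17, 19): e=[-36,180,0] → ·  [on edge]
    (9,10)@(19, 21): e=[-60,204,0] → ·  [on edge]
  covered (15 px):
    · · · · · · · · · ·
    · · · · · · · · · ·
    · · · · · · · · · ·
    · # · · · · · · · ·
    · · # · · · · · · ·
    · · # # · · · · · ·
    · · # # # · · · · ·
    · · # # # # · · · ·
    · · · # # # · · · ·
    · · · # · · · · · ·
    · · · · · · · · · ·
    · · · · · · · · · ·
T4:
  2·area = 12
  edge (14, 16)→(16, 10): d=(2,-6) top-left  bias=+0
  edge (16, 10)→(14, 22): d=(-2,12) right/bottom  bias=-1
  edge (14, 22)→(14, 16): d=(0,-6) top-left  bias=+0
    (9,0)@(19, 1): e=[0,-18,30] → ·  [on edge]
    (8,3)@(17, 7): e=[0,-6,18] → ·  [on edge]
    (7,6)@(15, 13): e=[0,6,6] → #  [on edge]
    (8,6)@(17, 13): e=[12,-18,18] → ·
    (7,7)@(15, 15): e=[4,2,6] → #
    (8,7)@(17, 15): e=[16,-22,18] → ·
    (7,8)@(15, 17): e=[8,-2,6] → ·
    (6,9)@(13, 19): e=[0,18,-6] → ·  [on edge]
  covered (2 px):
    · · · · · · · · · ·
    · · · · · · · · · ·
    · · · · · · · · · ·
    · · · · · · · · · ·
    · · · · · · · · · ·
    · · · · · · · · · ·
    · · · · · · · # · ·
    · · · · · · · # · ·
    · · · · · · · · · ·
    · · · · · · · · · ·
    · · · · · · · · · ·
    · · · · · · · · · ·

Result: "outside"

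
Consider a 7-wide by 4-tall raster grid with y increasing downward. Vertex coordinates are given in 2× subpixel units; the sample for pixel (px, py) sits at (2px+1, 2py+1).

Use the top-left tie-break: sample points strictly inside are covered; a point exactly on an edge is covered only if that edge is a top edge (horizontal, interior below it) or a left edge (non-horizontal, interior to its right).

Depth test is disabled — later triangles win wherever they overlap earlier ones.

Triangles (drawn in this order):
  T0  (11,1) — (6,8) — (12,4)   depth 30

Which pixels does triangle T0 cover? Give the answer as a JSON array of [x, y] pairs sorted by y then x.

T0:
  2·area = 22  (B↔C swapped to make it positive)
  edge (11, 1)→(12, 4): d=(1,3) right/bottom  bias=-1
  edge (12, 4)→(6, 8): d=(-6,4) right/bottom  bias=-1
  edge (6, 8)→(11, 1): d=(5,-7) top-left  bias=+0
    (5,0)@(11, 1): e=[0,22,0] → .  [on edge]
    (5,1)@(11, 3): e=[2,10,10] → X
    (6,1)@(13, 3): e=[-4,2,24] → .
    (4,2)@(9, 5): e=[10,6,6] → X
    (5,2)@(11, 5): e=[4,-2,20] → .
    (3,3)@(7, 7): e=[18,2,2] → X
    (4,3)@(9, 7): e=[12,-6,16] → .
    (6,3)@(13, 7): e=[0,-22,44] → .  [on edge]
  covered (3 px):
    . . . . . . .
    . . . . . X .
    . . . . X . .
    . . . X . . .

Answer: [[5,1],[4,2],[3,3]]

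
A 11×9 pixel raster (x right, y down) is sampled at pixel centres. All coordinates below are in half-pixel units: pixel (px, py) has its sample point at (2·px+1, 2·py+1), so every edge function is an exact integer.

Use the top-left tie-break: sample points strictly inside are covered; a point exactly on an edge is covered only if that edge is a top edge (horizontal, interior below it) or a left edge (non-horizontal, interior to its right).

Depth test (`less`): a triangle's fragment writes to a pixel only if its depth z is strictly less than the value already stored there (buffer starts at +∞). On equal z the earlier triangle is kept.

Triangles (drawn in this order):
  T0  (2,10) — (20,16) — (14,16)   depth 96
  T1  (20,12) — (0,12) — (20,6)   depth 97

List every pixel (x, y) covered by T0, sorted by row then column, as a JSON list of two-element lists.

T0:
  2·area = 36
  edge (2, 10)→(20, 16): d=(18,6) right/bottom  bias=-1
  edge (20, 16)→(14, 16): d=(-6,0) right/bottom  bias=-1
  edge (14, 16)→(2, 10): d=(-12,-6) top-left  bias=+0
    (2,5)@(5, 11): e=[0,30,6] → .  [on edge]
    (4,6)@(9, 13): e=[12,18,6] → X
    (5,6)@(11, 13): e=[0,18,18] → .  [on edge]
    (4,7)@(9, 15): e=[48,6,-18] → .
    (6,7)@(13, 15): e=[24,6,6] → X
    (7,7)@(15, 15): e=[12,6,18] → X
    (8,7)@(17, 15): e=[0,6,30] → .  [on edge]
    (6,8)@(13, 17): e=[60,-6,-18] → .
    (7,8)@(15, 17): e=[48,-6,-6] → .
  covered (3 px):
    . . . . . . . . . . .
    . . . . . . . . . . .
    . . . . . . . . . . .
    . . . . . . . . . . .
    . . . . . . . . . . .
    . . . . . . . . . . .
    . . . . X . . . . . .
    . . . . . . X X . . .
    . . . . . . . . . . .
T1:
  2·area = 120
  edge (20, 12)→(0, 12): d=(-20,0) right/bottom  bias=-1
  edge (0, 12)→(20, 6): d=(20,-6) top-left  bias=+0
  edge (20, 6)→(20, 12): d=(0,6) right/bottom  bias=-1
    (8,3)@(17, 7): e=[100,2,18] → X
    (9,3)@(19, 7): e=[100,14,6] → X
    (10,3)@(21, 7): e=[100,26,-6] → .
    (5,4)@(11, 9): e=[60,6,54] → X
    (6,4)@(13, 9): e=[60,18,42] → X
    (7,4)@(15, 9): e=[60,30,30] → X
    (10,4)@(21, 9): e=[60,66,-6] → .
    (2,5)@(5, 11): e=[20,10,90] → X
    (3,5)@(7, 11): e=[20,22,78] → X
    (4,5)@(9, 11): e=[20,34,66] → X
    (10,5)@(21, 11): e=[20,106,-6] → .
    (2,6)@(5, 13): e=[-20,50,90] → .
  covered (15 px):
    . . . . . . . . . . .
    . . . . . . . . . . .
    . . . . . . . . . . .
    . . . . . . . . X X .
    . . . . . X X X X X .
    . . X X X X X X X X .
    . . . . . . . . . . .
    . . . . . . . . . . .
    . . . . . . . . . . .

Final: [[4,6],[6,7],[7,7]]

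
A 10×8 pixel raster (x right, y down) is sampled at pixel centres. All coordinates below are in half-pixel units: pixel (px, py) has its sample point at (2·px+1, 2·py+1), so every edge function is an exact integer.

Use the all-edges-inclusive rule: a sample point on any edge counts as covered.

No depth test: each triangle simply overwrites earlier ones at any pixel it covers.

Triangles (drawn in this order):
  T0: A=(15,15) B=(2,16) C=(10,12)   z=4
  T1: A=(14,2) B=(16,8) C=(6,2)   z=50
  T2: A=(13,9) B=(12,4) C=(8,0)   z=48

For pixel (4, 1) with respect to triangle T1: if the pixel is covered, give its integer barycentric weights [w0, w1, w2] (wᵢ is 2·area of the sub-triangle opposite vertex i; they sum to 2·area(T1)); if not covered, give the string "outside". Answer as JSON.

T0:
  2·area = 44
  edge (15, 15)→(2, 16): d=(-13,1) inclusive
  edge (2, 16)→(10, 12): d=(8,-4) inclusive
  edge (10, 12)→(15, 15): d=(5,3) inclusive
    (2,4)@(5, 9): e=[88,-44,0] → ·  [on edge]
    (4,6)@(9, 13): e=[32,4,8] → █
    (5,6)@(11, 13): e=[30,12,2] → █
    (6,6)@(13, 13): e=[28,20,-4] → ·
    (2,7)@(5, 15): e=[10,4,30] → █
    (3,7)@(7, 15): e=[8,12,24] → █
    (6,7)@(13, 15): e=[2,36,6] → █
    (7,7)@(15, 15): e=[0,44,0] → █  [on edge]
    (8,7)@(17, 15): e=[-2,52,-6] → ·
  covered (8 px):
    · · · · · · · · · ·
    · · · · · · · · · ·
    · · · · · · · · · ·
    · · · · · · · · · ·
    · · · · · · · · · ·
    · · · · · · · · · ·
    · · · · █ █ · · · ·
    · · █ █ █ █ █ █ · ·
T1:
  2·area = 48
  edge (14, 2)→(16, 8): d=(2,6) inclusive
  edge (16, 8)→(6, 2): d=(-10,-6) inclusive
  edge (6, 2)→(14, 2): d=(8,0) inclusive
    (4,1)@(9, 3): e=[32,8,8] → █
    (5,1)@(11, 3): e=[20,20,8] → █
    (6,1)@(13, 3): e=[8,32,8] → █
    (7,1)@(15, 3): e=[-4,44,8] → ·
    (4,2)@(9, 5): e=[36,-12,24] → ·
    (5,2)@(11, 5): e=[24,0,24] → █  [on edge]
    (7,2)@(15, 5): e=[0,24,24] → █  [on edge]
    (8,2)@(17, 5): e=[-12,36,24] → ·
    (5,3)@(11, 7): e=[28,-20,40] → ·
    (6,3)@(13, 7): e=[16,-8,40] → ·
    (7,3)@(15, 7): e=[4,4,40] → █
    (8,3)@(17, 7): e=[-8,16,40] → ·
    (8,5)@(17, 11): e=[0,-24,72] → ·  [on edge]
  covered (7 px):
    · · · · · · · · · ·
    · · · · █ █ █ · · ·
    · · · · · █ █ █ · ·
    · · · · · · · █ · ·
    · · · · · · · · · ·
    · · · · · · · · · ·
    · · · · · · · · · ·
    · · · · · · · · · ·
T2:
  2·area = 16  (B↔C swapped to make it positive)
  edge (13, 9)→(8, 0): d=(-5,-9) inclusive
  edge (8, 0)→(12, 4): d=(4,4) inclusive
  edge (12, 4)→(13, 9): d=(1,5) inclusive
    (4,0)@(9, 1): e=[4,0,12] → █  [on edge]
    (5,0)@(11, 1): e=[22,-8,2] → ·
    (4,1)@(9, 3): e=[-6,8,14] → ·
    (5,1)@(11, 3): e=[12,0,4] → █  [on edge]
    (6,1)@(13, 3): e=[30,-8,-6] → ·
    (5,2)@(11, 5): e=[2,8,6] → █
    (6,2)@(13, 5): e=[20,0,-4] → ·  [on edge]
    (5,3)@(11, 7): e=[-8,16,8] → ·
    (7,3)@(15, 7): e=[28,0,-12] → ·  [on edge]
    (6,4)@(13, 9): e=[0,16,0] → █  [on edge]
    (7,4)@(15, 9): e=[18,8,-10] → ·
    (8,4)@(17, 9): e=[36,0,-20] → ·  [on edge]
    (9,5)@(19, 11): e=[44,0,-28] → ·  [on edge]
  covered (4 px):
    · · · · █ · · · · ·
    · · · · · █ · · · ·
    · · · · · █ · · · ·
    · · · · · · · · · ·
    · · · · · · █ · · ·
    · · · · · · · · · ·
    · · · · · · · · · ·
    · · · · · · · · · ·

Result: [8,8,32]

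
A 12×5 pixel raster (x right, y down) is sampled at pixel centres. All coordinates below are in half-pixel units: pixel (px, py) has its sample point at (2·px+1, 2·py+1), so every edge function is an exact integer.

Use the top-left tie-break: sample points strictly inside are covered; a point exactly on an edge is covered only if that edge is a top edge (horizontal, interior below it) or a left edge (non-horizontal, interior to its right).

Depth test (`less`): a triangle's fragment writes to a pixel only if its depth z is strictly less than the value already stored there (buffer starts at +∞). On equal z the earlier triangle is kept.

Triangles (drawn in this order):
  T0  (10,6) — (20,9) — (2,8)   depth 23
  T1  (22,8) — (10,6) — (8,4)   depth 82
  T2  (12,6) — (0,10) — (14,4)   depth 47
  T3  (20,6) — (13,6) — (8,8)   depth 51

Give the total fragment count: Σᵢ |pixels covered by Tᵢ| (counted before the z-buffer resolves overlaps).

T0:
  2·area = 44
  edge (10, 6)→(20, 9): d=(10,3) right/bottom  bias=-1
  edge (20, 9)→(2, 8): d=(-18,-1) top-left  bias=+0
  edge (2, 8)→(10, 6): d=(8,-2) top-left  bias=+0
    (3,3)@(7, 7): e=[19,23,2] → █
    (4,3)@(9, 7): e=[13,25,6] → █
    (5,3)@(11, 7): e=[7,27,10] → █
    (6,3)@(13, 7): e=[1,29,14] → █
    (7,3)@(15, 7): e=[-5,31,18] → ·
    (3,4)@(7, 9): e=[39,-13,18] → ·
    (4,4)@(9, 9): e=[33,-11,22] → ·
    (5,4)@(11, 9): e=[27,-9,26] → ·
    (6,4)@(13, 9): e=[21,-7,30] → ·
  covered (4 px):
    · · · · · · · · · · · ·
    · · · · · · · · · · · ·
    · · · · · · · · · · · ·
    · · · █ █ █ █ · · · · ·
    · · · · · · · · · · · ·
T1:
  2·area = 20
  edge (22, 8)→(10, 6): d=(-12,-2) top-left  bias=+0
  edge (10, 6)→(8, 4): d=(-2,-2) top-left  bias=+0
  edge (8, 4)→(22, 8): d=(14,4) right/bottom  bias=-1
    (2,0)@(5, 1): e=[50,0,-30] → ·  [on edge]
    (3,1)@(7, 3): e=[30,0,-10] → ·  [on edge]
    (4,2)@(9, 5): e=[10,0,10] → █  [on edge]
    (5,2)@(11, 5): e=[14,4,2] → █
    (6,2)@(13, 5): e=[18,8,-6] → ·
    (4,3)@(9, 7): e=[-14,-4,38] → ·
    (5,3)@(11, 7): e=[-10,0,30] → ·  [on edge]
    (8,3)@(17, 7): e=[2,12,6] → █
    (9,3)@(19, 7): e=[6,16,-2] → ·
    (6,4)@(13, 9): e=[-30,0,50] → ·  [on edge]
    (8,4)@(17, 9): e=[-22,8,34] → ·
  covered (3 px):
    · · · · · · · · · · · ·
    · · · · · · · · · · · ·
    · · · · █ █ · · · · · ·
    · · · · · · · · █ · · ·
    · · · · · · · · · · · ·
T2:
  2·area = 16
  edge (12, 6)→(0, 10): d=(-12,4) right/bottom  bias=-1
  edge (0, 10)→(14, 4): d=(14,-6) top-left  bias=+0
  edge (14, 4)→(12, 6): d=(-2,2) right/bottom  bias=-1
    (8,0)@(17, 1): e=[40,-24,0] → ·  [on edge]
    (10,0)@(21, 1): e=[24,0,-8] → ·  [on edge]
    (7,1)@(15, 3): e=[24,-8,0] → ·  [on edge]
    (10,1)@(21, 3): e=[0,28,-12] → ·  [on edge]
    (6,2)@(13, 5): e=[8,8,0] → ·  [on edge]
    (7,2)@(15, 5): e=[0,20,-4] → ·  [on edge]
    (3,3)@(7, 7): e=[8,0,8] → █  [on edge]
    (4,3)@(9, 7): e=[0,12,4] → ·  [on edge]
    (5,3)@(11, 7): e=[-8,24,0] → ·  [on edge]
    (1,4)@(3, 9): e=[0,4,12] → ·  [on edge]
    (3,4)@(7, 9): e=[-16,28,4] → ·
    (4,4)@(9, 9): e=[-24,40,0] → ·  [on edge]
  covered (1 px):
    · · · · · · · · · · · ·
    · · · · · · · · · · · ·
    · · · · · · · · · · · ·
    · · · █ · · · · · · · ·
    · · · · · · · · · · · ·
T3:
  2·area = 14  (B↔C swapped to make it positive)
  edge (20, 6)→(8, 8): d=(-12,2) right/bottom  bias=-1
  edge (8, 8)→(13, 6): d=(5,-2) top-left  bias=+0
  edge (13, 6)→(20, 6): d=(7,0) top-left  bias=+0
    (5,3)@(11, 7): e=[6,1,7] → █
    (6,3)@(13, 7): e=[2,5,7] → █
    (7,3)@(15, 7): e=[-2,9,7] → ·
    (5,4)@(11, 9): e=[-18,11,21] → ·
    (6,4)@(13, 9): e=[-22,15,21] → ·
  covered (2 px):
    · · · · · · · · · · · ·
    · · · · · · · · · · · ·
    · · · · · · · · · · · ·
    · · · · · █ █ · · · · ·
    · · · · · · · · · · · ·

Answer: 10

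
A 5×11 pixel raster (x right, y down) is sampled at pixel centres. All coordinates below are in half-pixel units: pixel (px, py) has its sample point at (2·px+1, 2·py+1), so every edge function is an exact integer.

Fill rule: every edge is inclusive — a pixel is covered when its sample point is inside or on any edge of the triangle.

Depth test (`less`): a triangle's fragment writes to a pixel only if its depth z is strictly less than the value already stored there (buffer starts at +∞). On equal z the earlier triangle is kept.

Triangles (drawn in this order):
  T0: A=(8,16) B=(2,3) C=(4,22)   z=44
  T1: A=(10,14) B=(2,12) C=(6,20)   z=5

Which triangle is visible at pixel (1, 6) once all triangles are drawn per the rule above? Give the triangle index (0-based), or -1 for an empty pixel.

T0:
  2·area = 88  (B↔C swapped to make it positive)
  edge (8, 16)→(4, 22): d=(-4,6) inclusive
  edge (4, 22)→(2, 3): d=(-2,-19) inclusive
  edge (2, 3)→(8, 16): d=(6,13) inclusive
    (1,3)@(3, 7): e=[66,11,11] → X
    (2,3)@(5, 7): e=[54,49,-15] → .
    (1,4)@(3, 9): e=[58,7,23] → X
    (2,4)@(5, 9): e=[46,45,-3] → .
    (1,5)@(3, 11): e=[50,3,35] → X
    (2,5)@(5, 11): e=[38,41,9] → X
    (3,5)@(7, 11): e=[26,79,-17] → .
    (1,6)@(3, 13): e=[42,-1,47] → .
    (2,6)@(5, 13): e=[30,37,21] → X
    (3,6)@(7, 13): e=[18,75,-5] → .
    (2,7)@(5, 15): e=[22,33,33] → X
    (3,7)@(7, 15): e=[10,71,7] → X
  covered (10 px):
    . . . . .
    . . . . .
    . . . . .
    . X . . .
    . X . . .
    . X X . .
    . . X . .
    . . X X .
    . . X X .
    . . X . .
    . . . . .
T1:
  2·area = 56  (B↔C swapped to make it positive)
  edge (10, 14)→(6, 20): d=(-4,6) inclusive
  edge (6, 20)→(2, 12): d=(-4,-8) inclusive
  edge (2, 12)→(10, 14): d=(8,2) inclusive
    (1,6)@(3, 13): e=[46,4,6] → X
    (2,6)@(5, 13): e=[34,20,2] → X
    (3,6)@(7, 13): e=[22,36,-2] → .
    (1,7)@(3, 15): e=[38,-4,22] → .
    (2,7)@(5, 15): e=[26,12,18] → X
    (3,7)@(7, 15): e=[14,28,14] → X
    (4,7)@(9, 15): e=[2,44,10] → X
    (2,8)@(5, 17): e=[18,4,34] → X
    (4,8)@(9, 17): e=[-6,36,26] → .
    (2,9)@(5, 19): e=[10,-4,50] → .
    (3,9)@(7, 19): e=[-2,12,46] → .
  covered (7 px):
    . . . . .
    . . . . .
    . . . . .
    . . . . .
    . . . . .
    . . . . .
    . X X . .
    . . X X X
    . . X X .
    . . . . .
    . . . . .

Z-buffer (winner per pixel, '.' = empty):
  . . . . .
  . . . . .
  . . . . .
  . 0 . . .
  . 0 . . .
  . 0 0 . .
  . 1 1 . .
  . . 1 1 1
  . . 1 1 .
  . . 0 . .
  . . . . .

Answer: 1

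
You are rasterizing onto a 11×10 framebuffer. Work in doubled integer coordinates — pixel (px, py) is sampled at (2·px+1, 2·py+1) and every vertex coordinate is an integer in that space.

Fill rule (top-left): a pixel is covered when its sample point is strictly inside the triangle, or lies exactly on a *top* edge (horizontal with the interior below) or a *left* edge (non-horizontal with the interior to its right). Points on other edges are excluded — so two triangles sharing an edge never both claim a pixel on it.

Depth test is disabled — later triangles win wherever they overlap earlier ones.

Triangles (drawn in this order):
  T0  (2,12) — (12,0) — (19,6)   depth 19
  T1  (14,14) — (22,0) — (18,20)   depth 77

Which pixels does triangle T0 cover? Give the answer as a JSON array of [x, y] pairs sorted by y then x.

T0:
  2·area = 144
  edge (2, 12)→(12, 0): d=(10,-12) top-left  bias=+0
  edge (12, 0)→(19, 6): d=(7,6) right/bottom  bias=-1
  edge (19, 6)→(2, 12): d=(-17,6) right/bottom  bias=-1
    (6,0)@(13, 1): e=[22,1,121] → X
    (7,0)@(15, 1): e=[46,-11,109] → .
    (5,1)@(11, 3): e=[18,27,99] → X
    (7,1)@(15, 3): e=[66,3,75] → X
    (8,1)@(17, 3): e=[90,-9,63] → .
    (4,2)@(9, 5): e=[14,53,77] → X
    (8,2)@(17, 5): e=[110,5,29] → X
    (9,2)@(19, 5): e=[134,-7,17] → .
    (3,3)@(7, 7): e=[10,79,55] → X
    (8,3)@(17, 7): e=[130,19,-5] → .
    (2,4)@(5, 9): e=[6,105,33] → X
    (5,4)@(11, 9): e=[78,69,-3] → .
  covered (18 px):
    . . . . . . X . . . .
    . . . . . X X X . . .
    . . . . X X X X X . .
    . . . X X X X X . . .
    . . X X X . . . . . .
    . X . . . . . . . . .
    . . . . . . . . . . .
    . . . . . . . . . . .
    . . . . . . . . . . .
    . . . . . . . . . . .
T1:
  2·area = 104
  edge (14, 14)→(22, 0): d=(8,-14) top-left  bias=+0
  edge (22, 0)→(18, 20): d=(-4,20) right/bottom  bias=-1
  edge (18, 20)→(14, 14): d=(-4,-6) top-left  bias=+0
    (10,1)@(21, 3): e=[10,8,86] → X
    (10,2)@(21, 5): e=[26,0,78] → .  [on edge]
    (9,3)@(19, 7): e=[14,32,58] → X
    (10,3)@(21, 7): e=[42,-8,70] → .
    (8,4)@(17, 9): e=[2,64,38] → X
    (10,4)@(21, 9): e=[58,-16,62] → .
    (8,5)@(17, 11): e=[18,56,30] → X
    (10,5)@(21, 11): e=[74,-24,54] → .
    (7,6)@(15, 13): e=[6,88,10] → X
    (10,6)@(21, 13): e=[90,-32,46] → .
    (7,7)@(15, 15): e=[22,80,2] → X
    (9,7)@(19, 15): e=[78,0,26] → .  [on edge]
  covered (12 px):
    . . . . . . . . . . .
    . . . . . . . . . . X
    . . . . . . . . . . .
    . . . . . . . . . X .
    . . . . . . . . X X .
    . . . . . . . . X X .
    . . . . . . . X X X .
    . . . . . . . X X . .
    . . . . . . . . X . .
    . . . . . . . . . . .

Result: [[6,0],[5,1],[6,1],[7,1],[4,2],[5,2],[6,2],[7,2],[8,2],[3,3],[4,3],[5,3],[6,3],[7,3],[2,4],[3,4],[4,4],[1,5]]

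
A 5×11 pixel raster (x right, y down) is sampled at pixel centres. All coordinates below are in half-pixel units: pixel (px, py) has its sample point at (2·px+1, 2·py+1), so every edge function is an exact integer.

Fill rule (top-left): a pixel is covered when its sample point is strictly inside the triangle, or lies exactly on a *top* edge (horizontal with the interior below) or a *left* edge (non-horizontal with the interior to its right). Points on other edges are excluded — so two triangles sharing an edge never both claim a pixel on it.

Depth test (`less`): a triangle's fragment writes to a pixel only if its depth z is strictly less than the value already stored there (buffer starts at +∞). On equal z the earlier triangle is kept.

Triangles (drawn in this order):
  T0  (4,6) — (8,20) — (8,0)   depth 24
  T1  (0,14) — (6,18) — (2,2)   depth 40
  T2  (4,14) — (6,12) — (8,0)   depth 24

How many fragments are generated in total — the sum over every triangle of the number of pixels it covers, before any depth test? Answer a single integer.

T0:
  2·area = 80  (B↔C swapped to make it positive)
  edge (4, 6)→(8, 0): d=(4,-6) top-left  bias=+0
  edge (8, 0)→(8, 20): d=(0,20) right/bottom  bias=-1
  edge (8, 20)→(4, 6): d=(-4,-14) top-left  bias=+0
    (3,1)@(7, 3): e=[6,20,54] → █
    (4,1)@(9, 3): e=[18,-20,82] → ·
    (2,2)@(5, 5): e=[2,60,18] → █
    (4,2)@(9, 5): e=[26,-20,74] → ·
    (2,3)@(5, 7): e=[10,60,10] → █
    (4,3)@(9, 7): e=[34,-20,66] → ·
    (2,4)@(5, 9): e=[18,60,2] → █
    (4,4)@(9, 9): e=[42,-20,58] → ·
    (2,5)@(5, 11): e=[26,60,-6] → ·
    (3,5)@(7, 11): e=[38,20,22] → █
    (4,5)@(9, 11): e=[50,-20,50] → ·
    (3,6)@(7, 13): e=[46,20,14] → █
  covered (10 px):
    · · · · ·
    · · · █ ·
    · · █ █ ·
    · · █ █ ·
    · · █ █ ·
    · · · █ ·
    · · · █ ·
    · · · █ ·
    · · · · ·
    · · · · ·
    · · · · ·
T1:
  2·area = 80  (B↔C swapped to make it positive)
  edge (0, 14)→(2, 2): d=(2,-12) top-left  bias=+0
  edge (2, 2)→(6, 18): d=(4,16) right/bottom  bias=-1
  edge (6, 18)→(0, 14): d=(-6,-4) top-left  bias=+0
    (1,3)@(3, 7): e=[22,4,54] → █
    (2,3)@(5, 7): e=[46,-28,62] → ·
    (0,4)@(1, 9): e=[2,44,34] → █
    (2,4)@(5, 9): e=[50,-20,50] → ·
    (0,5)@(1, 11): e=[6,52,22] → █
    (2,5)@(5, 11): e=[54,-12,38] → ·
    (0,6)@(1, 13): e=[10,60,10] → █
    (2,6)@(5, 13): e=[58,-4,26] → ·
    (0,7)@(1, 15): e=[14,68,-2] → ·
    (1,7)@(3, 15): e=[38,36,6] → █
    (2,7)@(5, 15): e=[62,4,14] → █
    (3,7)@(7, 15): e=[86,-28,22] → ·
  covered (10 px):
    · · · · ·
    · · · · ·
    · · · · ·
    · █ · · ·
    █ █ · · ·
    █ █ · · ·
    █ █ · · ·
    · █ █ · ·
    · · █ · ·
    · · · · ·
    · · · · ·
T2:
  2·area = 20  (B↔C swapped to make it positive)
  edge (4, 14)→(8, 0): d=(4,-14) top-left  bias=+0
  edge (8, 0)→(6, 12): d=(-2,12) right/bottom  bias=-1
  edge (6, 12)→(4, 14): d=(-2,2) right/bottom  bias=-1
    (3,2)@(7, 5): e=[6,2,12] → █
    (4,2)@(9, 5): e=[34,-22,8] → ·
    (3,3)@(7, 7): e=[14,-2,8] → ·
    (4,4)@(9, 9): e=[50,-30,0] → ·  [on edge]
    (2,5)@(5, 11): e=[2,14,4] → █
    (3,5)@(7, 11): e=[30,-10,0] → ·  [on edge]
    (2,6)@(5, 13): e=[10,10,0] → ·  [on edge]
    (1,7)@(3, 15): e=[-10,30,0] → ·  [on edge]
    (0,8)@(1, 17): e=[-30,50,0] → ·  [on edge]
  covered (2 px):
    · · · · ·
    · · · · ·
    · · · █ ·
    · · · · ·
    · · · · ·
    · · █ · ·
    · · · · ·
    · · · · ·
    · · · · ·
    · · · · ·
    · · · · ·

Answer: 22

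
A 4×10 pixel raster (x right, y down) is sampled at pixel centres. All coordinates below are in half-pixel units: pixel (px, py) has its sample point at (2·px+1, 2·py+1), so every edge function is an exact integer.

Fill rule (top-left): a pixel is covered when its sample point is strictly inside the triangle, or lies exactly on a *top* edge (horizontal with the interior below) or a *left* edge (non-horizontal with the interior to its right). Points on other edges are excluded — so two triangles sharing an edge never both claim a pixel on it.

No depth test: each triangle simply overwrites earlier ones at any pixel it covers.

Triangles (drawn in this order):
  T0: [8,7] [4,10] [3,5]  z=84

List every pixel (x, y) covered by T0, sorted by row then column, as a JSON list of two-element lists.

T0:
  2·area = 23
  edge (8, 7)→(4, 10): d=(-4,3) right/bottom  bias=-1
  edge (4, 10)→(3, 5): d=(-1,-5) top-left  bias=+0
  edge (3, 5)→(8, 7): d=(5,2) right/bottom  bias=-1
    (1,2)@(3, 5): e=[23,0,0] → .  [on edge]
    (2,3)@(5, 7): e=[9,8,6] → X
    (3,3)@(7, 7): e=[3,18,2] → X
    (2,4)@(5, 9): e=[1,6,16] → X
    (3,4)@(7, 9): e=[-5,16,12] → .
    (2,5)@(5, 11): e=[-7,4,26] → .
    (2,7)@(5, 15): e=[-23,0,46] → .  [on edge]
  covered (3 px):
    . . . .
    . . . .
    . . . .
    . . X X
    . . X .
    . . . .
    . . . .
    . . . .
    . . . .
    . . . .

Result: [[2,3],[3,3],[2,4]]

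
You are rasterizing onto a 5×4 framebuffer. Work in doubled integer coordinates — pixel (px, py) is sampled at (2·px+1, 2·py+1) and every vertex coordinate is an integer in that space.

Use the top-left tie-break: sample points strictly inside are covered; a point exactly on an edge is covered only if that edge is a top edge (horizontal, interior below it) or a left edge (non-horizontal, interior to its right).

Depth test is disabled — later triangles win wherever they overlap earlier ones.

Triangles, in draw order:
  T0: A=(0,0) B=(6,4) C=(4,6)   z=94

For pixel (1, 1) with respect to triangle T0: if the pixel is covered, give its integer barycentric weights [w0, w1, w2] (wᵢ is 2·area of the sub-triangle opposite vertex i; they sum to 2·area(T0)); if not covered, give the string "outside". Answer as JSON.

T0:
  2·area = 20
  edge (0, 0)→(6, 4): d=(6,4) right/bottom  bias=-1
  edge (6, 4)→(4, 6): d=(-2,2) right/bottom  bias=-1
  edge (4, 6)→(0, 0): d=(-4,-6) top-left  bias=+0
    (0,0)@(1, 1): e=[2,16,2] → X
    (1,0)@(3, 1): e=[-6,12,14] → .
    (4,0)@(9, 1): e=[-30,0,50] → .  [on edge]
    (0,1)@(1, 3): e=[14,12,-6] → .
    (1,1)@(3, 3): e=[6,8,6] → X
    (2,1)@(5, 3): e=[-2,4,18] → .
    (3,1)@(7, 3): e=[-10,0,30] → .  [on edge]
    (1,2)@(3, 5): e=[18,4,-2] → .
    (2,2)@(5, 5): e=[10,0,10] → .  [on edge]
    (1,3)@(3, 7): e=[30,0,-10] → .  [on edge]
  covered (2 px):
    X . . . .
    . X . . .
    . . . . .
    . . . . .

Answer: [8,6,6]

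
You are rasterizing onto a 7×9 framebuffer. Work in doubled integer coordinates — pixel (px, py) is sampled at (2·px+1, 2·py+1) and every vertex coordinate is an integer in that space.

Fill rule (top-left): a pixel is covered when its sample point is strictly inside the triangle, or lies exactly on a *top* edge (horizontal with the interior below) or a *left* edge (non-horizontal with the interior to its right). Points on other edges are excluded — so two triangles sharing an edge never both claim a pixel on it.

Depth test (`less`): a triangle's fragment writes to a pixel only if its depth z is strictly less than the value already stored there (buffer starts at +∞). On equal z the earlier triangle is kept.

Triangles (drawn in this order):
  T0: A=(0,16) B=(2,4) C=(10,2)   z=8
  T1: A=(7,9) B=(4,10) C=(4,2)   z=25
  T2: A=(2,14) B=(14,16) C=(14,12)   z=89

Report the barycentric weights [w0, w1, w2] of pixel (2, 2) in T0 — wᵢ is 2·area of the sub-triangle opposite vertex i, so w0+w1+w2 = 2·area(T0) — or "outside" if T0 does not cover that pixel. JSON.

T0:
  2·area = 92
  edge (0, 16)→(2, 4): d=(2,-12) top-left  bias=+0
  edge (2, 4)→(10, 2): d=(8,-2) top-left  bias=+0
  edge (10, 2)→(0, 16): d=(-10,14) right/bottom  bias=-1
    (3,1)@(7, 3): e=[58,2,32] → X
    (4,1)@(9, 3): e=[82,6,4] → X
    (5,1)@(11, 3): e=[106,10,-24] → .
    (1,2)@(3, 5): e=[14,10,68] → X
    (2,2)@(5, 5): e=[38,14,40] → X
    (4,2)@(9, 5): e=[86,22,-16] → .
    (1,3)@(3, 7): e=[18,26,48] → X
    (3,3)@(7, 7): e=[66,34,-8] → .
    (1,4)@(3, 9): e=[22,42,28] → X
    (2,4)@(5, 9): e=[46,46,0] → .  [on edge]
    (0,5)@(1, 11): e=[2,54,36] → X
    (2,5)@(5, 11): e=[50,62,-20] → .
  covered (11 px):
    . . . . . . .
    . . . X X . .
    . X X X . . .
    . X X . . . .
    . X . . . . .
    X X . . . . .
    X . . . . . .
    . . . . . . .
    . . . . . . .
T1:
  2·area = 24
  edge (7, 9)→(4, 10): d=(-3,1) right/bottom  bias=-1
  edge (4, 10)→(4, 2): d=(0,-8) top-left  bias=+0
  edge (4, 2)→(7, 9): d=(3,7) right/bottom  bias=-1
    (2,2)@(5, 5): e=[14,8,2] → X
    (3,2)@(7, 5): e=[12,24,-12] → .
    (2,3)@(5, 7): e=[8,8,8] → X
    (3,3)@(7, 7): e=[6,24,-6] → .
    (6,3)@(13, 7): e=[0,72,-48] → .  [on edge]
    (2,4)@(5, 9): e=[2,8,14] → X
    (3,4)@(7, 9): e=[0,24,0] → .  [on edge]
    (0,5)@(1, 11): e=[0,-24,48] → .  [on edge]
    (2,5)@(5, 11): e=[-4,8,20] → .
  covered (3 px):
    . . . . . . .
    . . . . . . .
    . . X . . . .
    . . X . . . .
    . . X . . . .
    . . . . . . .
    . . . . . . .
    . . . . . . .
    . . . . . . .
T2:
  2·area = 48  (B↔C swapped to make it positive)
  edge (2, 14)→(14, 12): d=(12,-2) top-left  bias=+0
  edge (14, 12)→(14, 16): d=(0,4) right/bottom  bias=-1
  edge (14, 16)→(2, 14): d=(-12,-2) top-left  bias=+0
    (4,6)@(9, 13): e=[2,20,26] → X
    (5,6)@(11, 13): e=[6,12,30] → X
    (6,6)@(13, 13): e=[10,4,34] → X
    (4,7)@(9, 15): e=[26,20,2] → X
    (4,8)@(9, 17): e=[50,20,-22] → .
    (5,8)@(11, 17): e=[54,12,-18] → .
    (6,8)@(13, 17): e=[58,4,-14] → .
  covered (6 px):
    . . . . . . .
    . . . . . . .
    . . . . . . .
    . . . . . . .
    . . . . . . .
    . . . . . . .
    . . . . X X X
    . . . . X X X
    . . . . . . .

Final: [14,40,38]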